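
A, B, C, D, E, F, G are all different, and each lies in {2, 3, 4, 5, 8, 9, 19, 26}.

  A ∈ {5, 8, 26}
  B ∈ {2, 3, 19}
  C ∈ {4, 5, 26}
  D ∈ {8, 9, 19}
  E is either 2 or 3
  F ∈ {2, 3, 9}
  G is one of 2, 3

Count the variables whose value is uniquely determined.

3

E and G between them cover only {2, 3} — a naked pair. Remove those values from B, F.
B must be 19 (only option left). So D can't be 19.
F must be 9 (only option left). Eliminate 9 elsewhere: D.
D has just one choice, so D = 8. Remove 8 from A.
Determined: B=19, D=8, F=9. The other variables each still have more than one consistent value. That makes 3.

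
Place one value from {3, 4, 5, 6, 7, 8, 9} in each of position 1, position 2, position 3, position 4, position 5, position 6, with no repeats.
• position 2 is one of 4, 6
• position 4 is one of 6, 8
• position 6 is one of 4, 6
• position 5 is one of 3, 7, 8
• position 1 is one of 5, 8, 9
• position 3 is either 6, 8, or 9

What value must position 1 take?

5

The 2 variables position 2 and position 6 are confined to {4, 6}, which locks those values in; drop them from position 3, position 4.
position 4 has just one choice, so position 4 = 8. Eliminate 8 elsewhere: position 1, position 3, position 5.
position 3 must be 9 (only option left). Remove 9 from position 1.
So position 1 = 5.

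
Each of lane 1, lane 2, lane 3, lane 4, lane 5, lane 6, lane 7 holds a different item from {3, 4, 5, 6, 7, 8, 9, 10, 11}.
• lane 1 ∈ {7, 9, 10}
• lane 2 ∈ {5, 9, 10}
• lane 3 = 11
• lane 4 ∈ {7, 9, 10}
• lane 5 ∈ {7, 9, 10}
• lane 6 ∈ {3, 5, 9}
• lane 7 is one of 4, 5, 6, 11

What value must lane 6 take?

3

lane 3's domain is down to {11}, so lane 3 = 11. Eliminate 11 elsewhere: lane 7.
lane 1, lane 4, lane 5 between them cover only {7, 9, 10} — a naked triple. Remove those values from lane 2, lane 6.
lane 2 must be 5 (only option left). So lane 6, lane 7 can't be 5.
So lane 6 = 3.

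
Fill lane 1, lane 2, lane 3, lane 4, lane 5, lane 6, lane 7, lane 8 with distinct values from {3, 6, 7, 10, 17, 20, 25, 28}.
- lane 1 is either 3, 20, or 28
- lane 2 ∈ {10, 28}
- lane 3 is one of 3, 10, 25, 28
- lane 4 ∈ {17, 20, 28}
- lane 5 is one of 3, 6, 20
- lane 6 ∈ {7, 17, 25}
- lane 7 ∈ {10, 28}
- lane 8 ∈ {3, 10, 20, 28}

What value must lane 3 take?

25

Among the 8 variables, 6 fits only lane 5 (and all 8 values in {3, 6, 7, 10, 17, 20, 25, 28} must be used), so lane 5 = 6.
The 7 still-open variables draw from only 7 values {3, 7, 10, 17, 20, 25, 28}, so each is used; only lane 6 can be 7, hence lane 6 = 7.
The 6 still-open variables draw from only 6 values {3, 10, 17, 20, 25, 28}, so each is used; only lane 4 can be 17, hence lane 4 = 17.
The 5 still-open variables draw from only 5 values {3, 10, 20, 25, 28}, so each is used; only lane 3 can be 25, hence lane 3 = 25.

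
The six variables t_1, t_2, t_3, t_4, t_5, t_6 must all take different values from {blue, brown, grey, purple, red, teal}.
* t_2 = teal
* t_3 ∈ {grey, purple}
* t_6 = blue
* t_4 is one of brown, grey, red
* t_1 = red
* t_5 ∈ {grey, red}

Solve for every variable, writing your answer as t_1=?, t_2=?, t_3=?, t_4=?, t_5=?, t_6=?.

t_1=red, t_2=teal, t_3=purple, t_4=brown, t_5=grey, t_6=blue

t_1 must be red (only option left). So t_4, t_5 can't be red.
t_2's domain is down to {teal}, so t_2 = teal.
That leaves t_5 = grey. So t_3, t_4 can't be grey.
That leaves t_6 = blue.
t_3 must be purple (only option left).
t_4 must be brown (only option left).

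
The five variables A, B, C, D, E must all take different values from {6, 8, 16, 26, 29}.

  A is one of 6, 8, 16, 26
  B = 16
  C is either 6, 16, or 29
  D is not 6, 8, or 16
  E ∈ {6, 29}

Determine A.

8

B must be 16 (only option left). So A, C can't be 16.
The 4 still-open variables draw from only 4 values {6, 8, 26, 29}, so each is used; only A can be 8, hence A = 8.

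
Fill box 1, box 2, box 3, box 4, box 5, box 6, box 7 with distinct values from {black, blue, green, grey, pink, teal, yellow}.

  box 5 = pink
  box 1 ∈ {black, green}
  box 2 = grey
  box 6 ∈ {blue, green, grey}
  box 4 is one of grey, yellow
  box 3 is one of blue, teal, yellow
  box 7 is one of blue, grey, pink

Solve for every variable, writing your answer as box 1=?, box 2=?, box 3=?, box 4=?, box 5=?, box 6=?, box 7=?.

box 1=black, box 2=grey, box 3=teal, box 4=yellow, box 5=pink, box 6=green, box 7=blue

box 2's domain is down to {grey}, so box 2 = grey. So box 4, box 6, box 7 can't be grey.
box 4's domain is down to {yellow}, so box 4 = yellow. Eliminate yellow elsewhere: box 3.
That leaves box 5 = pink. So box 7 can't be pink.
box 7's domain is down to {blue}, so box 7 = blue. Remove blue from box 3, box 6.
box 3's domain is down to {teal}, so box 3 = teal.
That leaves box 6 = green. Strike green from box 1.
box 1 must be black (only option left).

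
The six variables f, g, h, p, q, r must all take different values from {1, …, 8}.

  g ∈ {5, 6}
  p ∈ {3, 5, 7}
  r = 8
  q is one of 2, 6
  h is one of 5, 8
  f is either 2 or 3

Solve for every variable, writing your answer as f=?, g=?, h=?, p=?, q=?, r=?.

r must be 8 (only option left). Strike 8 from h.
h's domain is down to {5}, so h = 5. Strike 5 from g, p.
g must be 6 (only option left). Eliminate 6 elsewhere: q.
q's domain is down to {2}, so q = 2. Eliminate 2 elsewhere: f.
That leaves f = 3. So p can't be 3.
p must be 7 (only option left).

f=3, g=6, h=5, p=7, q=2, r=8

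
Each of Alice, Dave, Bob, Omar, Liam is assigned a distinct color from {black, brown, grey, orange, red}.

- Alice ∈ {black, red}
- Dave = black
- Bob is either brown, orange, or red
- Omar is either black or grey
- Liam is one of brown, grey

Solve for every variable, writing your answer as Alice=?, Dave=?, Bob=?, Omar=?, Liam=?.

Dave has just one choice, so Dave = black. Remove black from Alice, Omar.
Omar has just one choice, so Omar = grey. Strike grey from Liam.
Liam must be brown (only option left). So Bob can't be brown.
Alice must be red (only option left). So Bob can't be red.
Bob's domain is down to {orange}, so Bob = orange.

Alice=red, Dave=black, Bob=orange, Omar=grey, Liam=brown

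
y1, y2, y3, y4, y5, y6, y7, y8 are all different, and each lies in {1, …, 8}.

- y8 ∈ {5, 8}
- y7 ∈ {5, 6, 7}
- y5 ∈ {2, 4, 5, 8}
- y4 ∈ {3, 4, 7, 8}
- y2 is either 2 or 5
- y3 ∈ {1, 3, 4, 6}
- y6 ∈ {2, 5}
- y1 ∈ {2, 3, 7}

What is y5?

Among the 8 variables, 1 fits only y3 (and all 8 values in {1, 2, 3, 4, 5, 6, 7, 8} must be used), so y3 = 1.
Among the 7 still-open variables, 6 fits only y7 (and all 7 values in {2, 3, 4, 5, 6, 7, 8} must be used), so y7 = 6.
y2 and y6 share exactly the 2 values {2, 5}; by pigeonhole those values go to them, so strike 2, 5 from y1, y5, y8.
y8 has just one choice, so y8 = 8. So y4, y5 can't be 8.
So y5 = 4.

4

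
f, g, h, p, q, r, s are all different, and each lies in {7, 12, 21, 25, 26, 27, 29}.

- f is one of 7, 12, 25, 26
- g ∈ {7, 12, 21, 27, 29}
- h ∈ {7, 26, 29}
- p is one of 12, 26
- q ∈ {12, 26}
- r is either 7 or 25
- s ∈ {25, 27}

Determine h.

Among the 7 variables, 21 fits only g (and all 7 values in {7, 12, 21, 25, 26, 27, 29} must be used), so g = 21.
Among the 6 still-open variables, 27 fits only s (and all 6 values in {7, 12, 25, 26, 27, 29} must be used), so s = 27.
The 5 still-open variables together cover exactly {7, 12, 25, 26, 29} — 5 values for 5 variables — and 29 appears only in h's list, so h = 29.

29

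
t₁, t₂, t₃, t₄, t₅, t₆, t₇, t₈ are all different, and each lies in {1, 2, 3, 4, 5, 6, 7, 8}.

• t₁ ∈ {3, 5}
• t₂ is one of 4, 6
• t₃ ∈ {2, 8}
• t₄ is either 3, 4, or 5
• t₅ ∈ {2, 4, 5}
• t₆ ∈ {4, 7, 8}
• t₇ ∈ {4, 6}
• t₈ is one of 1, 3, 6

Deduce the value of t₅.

2

The 8 variables draw from only 8 values {1, 2, 3, 4, 5, 6, 7, 8}, so each is used; only t₈ can be 1, hence t₈ = 1.
The 7 still-open variables draw from only 7 values {2, 3, 4, 5, 6, 7, 8}, so each is used; only t₆ can be 7, hence t₆ = 7.
The 6 still-open variables draw from only 6 values {2, 3, 4, 5, 6, 8}, so each is used; only t₃ can be 8, hence t₃ = 8.
The 5 still-open variables together cover exactly {2, 3, 4, 5, 6} — 5 values for 5 variables — and 2 appears only in t₅'s list, so t₅ = 2.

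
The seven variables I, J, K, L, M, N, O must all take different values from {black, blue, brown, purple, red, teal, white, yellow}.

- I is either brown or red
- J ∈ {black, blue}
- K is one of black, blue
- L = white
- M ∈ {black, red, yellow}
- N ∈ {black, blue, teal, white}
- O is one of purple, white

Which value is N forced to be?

L has just one choice, so L = white. Eliminate white elsewhere: N, O.
O has just one choice, so O = purple.
The 2 variables J and K are confined to {black, blue}, which locks those values in; drop them from M, N.
So N = teal.

teal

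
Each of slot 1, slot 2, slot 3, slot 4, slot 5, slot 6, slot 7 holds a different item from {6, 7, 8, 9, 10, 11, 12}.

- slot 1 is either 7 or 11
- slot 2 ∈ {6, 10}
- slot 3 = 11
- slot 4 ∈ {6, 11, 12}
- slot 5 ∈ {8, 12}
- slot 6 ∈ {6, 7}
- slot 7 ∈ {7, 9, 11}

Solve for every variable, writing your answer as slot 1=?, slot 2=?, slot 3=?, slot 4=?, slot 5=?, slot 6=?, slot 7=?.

slot 1=7, slot 2=10, slot 3=11, slot 4=12, slot 5=8, slot 6=6, slot 7=9

slot 3 must be 11 (only option left). Remove 11 from slot 1, slot 4, slot 7.
That leaves slot 1 = 7. So slot 6, slot 7 can't be 7.
slot 6 has just one choice, so slot 6 = 6. Strike 6 from slot 2, slot 4.
That leaves slot 7 = 9.
That leaves slot 2 = 10.
slot 4 has just one choice, so slot 4 = 12. Strike 12 from slot 5.
slot 5 must be 8 (only option left).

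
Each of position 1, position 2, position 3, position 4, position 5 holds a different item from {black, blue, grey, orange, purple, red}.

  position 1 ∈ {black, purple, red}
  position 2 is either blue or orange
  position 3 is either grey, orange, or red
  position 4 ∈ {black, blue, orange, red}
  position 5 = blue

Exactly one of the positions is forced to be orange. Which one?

position 2

position 5 must be blue (only option left). So position 2, position 4 can't be blue.
So orange goes to position 2.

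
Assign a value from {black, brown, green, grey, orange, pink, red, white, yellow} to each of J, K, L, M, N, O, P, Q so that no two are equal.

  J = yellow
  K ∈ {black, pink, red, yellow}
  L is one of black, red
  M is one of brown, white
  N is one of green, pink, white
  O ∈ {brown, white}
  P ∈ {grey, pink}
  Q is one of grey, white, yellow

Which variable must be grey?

Q

J has just one choice, so J = yellow. So K, Q can't be yellow.
The 7 still-open variables draw from only 7 values {black, brown, green, grey, pink, red, white}, so each is used; only N can be green, hence N = green.
M and O share exactly the 2 values {brown, white}; by pigeonhole those values go to them, so strike brown, white from Q.
So grey goes to Q.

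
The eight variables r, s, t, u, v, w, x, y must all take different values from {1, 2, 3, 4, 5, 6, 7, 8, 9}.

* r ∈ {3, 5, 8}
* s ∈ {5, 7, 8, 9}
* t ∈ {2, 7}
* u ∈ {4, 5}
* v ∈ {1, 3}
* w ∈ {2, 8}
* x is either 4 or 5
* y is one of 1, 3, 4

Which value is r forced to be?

8

The 8 variables together cover exactly {1, 2, 3, 4, 5, 7, 8, 9} — 8 values for 8 variables — and 9 appears only in s's list, so s = 9.
The 7 still-open variables together cover exactly {1, 2, 3, 4, 5, 7, 8} — 7 values for 7 variables — and 7 appears only in t's list, so t = 7.
The 6 still-open variables draw from only 6 values {1, 2, 3, 4, 5, 8}, so each is used; only w can be 2, hence w = 2.
The 5 still-open variables together cover exactly {1, 3, 4, 5, 8} — 5 values for 5 variables — and 8 appears only in r's list, so r = 8.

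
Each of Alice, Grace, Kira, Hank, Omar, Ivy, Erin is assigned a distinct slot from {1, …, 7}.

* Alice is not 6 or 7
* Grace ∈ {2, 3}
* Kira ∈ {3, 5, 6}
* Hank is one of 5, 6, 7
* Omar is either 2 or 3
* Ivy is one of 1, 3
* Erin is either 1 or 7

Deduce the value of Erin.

7

The 7 variables draw from only 7 values {1, 2, 3, 4, 5, 6, 7}, so each is used; only Alice can be 4, hence Alice = 4.
The 2 variables Grace and Omar are confined to {2, 3}, which locks those values in; drop them from Kira, Ivy.
That leaves Ivy = 1. So Erin can't be 1.
So Erin = 7.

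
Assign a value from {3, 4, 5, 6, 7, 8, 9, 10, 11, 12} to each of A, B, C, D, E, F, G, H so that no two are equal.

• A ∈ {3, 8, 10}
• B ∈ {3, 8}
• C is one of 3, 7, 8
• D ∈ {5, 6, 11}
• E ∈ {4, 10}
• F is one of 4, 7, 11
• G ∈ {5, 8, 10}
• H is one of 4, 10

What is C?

7

The 8 variables draw from only 8 values {3, 4, 5, 6, 7, 8, 10, 11}, so each is used; only D can be 6, hence D = 6.
Among the 7 still-open variables, 5 fits only G (and all 7 values in {3, 4, 5, 7, 8, 10, 11} must be used), so G = 5.
The 6 still-open variables together cover exactly {3, 4, 7, 8, 10, 11} — 6 values for 6 variables — and 11 appears only in F's list, so F = 11.
Among the 5 still-open variables, 7 fits only C (and all 5 values in {3, 4, 7, 8, 10} must be used), so C = 7.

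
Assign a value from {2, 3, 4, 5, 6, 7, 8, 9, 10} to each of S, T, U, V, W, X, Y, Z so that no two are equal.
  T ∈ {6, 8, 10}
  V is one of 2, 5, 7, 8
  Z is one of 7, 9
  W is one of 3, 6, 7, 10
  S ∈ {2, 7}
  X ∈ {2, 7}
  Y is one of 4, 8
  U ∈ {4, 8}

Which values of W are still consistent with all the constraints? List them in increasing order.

S and X between them cover only {2, 7} — a naked pair. Remove those values from V, W, Z.
Z's domain is down to {9}, so Z = 9.
U and Y share exactly the 2 values {4, 8}; by pigeonhole those values go to them, so strike 4, 8 from T, V.
That leaves V = 5.
No further eliminations apply; W can still be any of 3, 6, 10.

3, 6, 10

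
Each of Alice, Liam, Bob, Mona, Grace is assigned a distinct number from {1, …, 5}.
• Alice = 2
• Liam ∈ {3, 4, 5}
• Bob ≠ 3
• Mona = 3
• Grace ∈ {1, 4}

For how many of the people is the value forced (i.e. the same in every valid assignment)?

2

Alice's domain is down to {2}, so Alice = 2. So Bob can't be 2.
That leaves Mona = 3. So Liam can't be 3.
Determined: Alice=2, Mona=3. The other people each still have more than one consistent value. That makes 2.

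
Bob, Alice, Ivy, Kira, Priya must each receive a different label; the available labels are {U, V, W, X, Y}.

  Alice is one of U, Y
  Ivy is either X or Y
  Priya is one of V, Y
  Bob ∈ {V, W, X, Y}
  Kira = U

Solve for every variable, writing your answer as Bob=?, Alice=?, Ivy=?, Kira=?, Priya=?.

Bob=W, Alice=Y, Ivy=X, Kira=U, Priya=V

Kira has just one choice, so Kira = U. Eliminate U elsewhere: Alice.
Alice's domain is down to {Y}, so Alice = Y. Strike Y from Bob, Ivy, Priya.
Ivy has just one choice, so Ivy = X. So Bob can't be X.
Priya must be V (only option left). Eliminate V elsewhere: Bob.
That leaves Bob = W.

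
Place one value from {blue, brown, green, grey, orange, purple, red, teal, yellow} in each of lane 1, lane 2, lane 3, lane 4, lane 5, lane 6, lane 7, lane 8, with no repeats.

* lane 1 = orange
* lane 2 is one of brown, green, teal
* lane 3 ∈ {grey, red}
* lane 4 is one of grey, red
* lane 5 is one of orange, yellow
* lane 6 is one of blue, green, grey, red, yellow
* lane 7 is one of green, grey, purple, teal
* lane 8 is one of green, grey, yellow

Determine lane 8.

green

lane 1 must be orange (only option left). Remove orange from lane 5.
lane 5's domain is down to {yellow}, so lane 5 = yellow. Strike yellow from lane 6, lane 8.
lane 3 and lane 4 between them cover only {grey, red} — a naked pair. Remove those values from lane 6, lane 7, lane 8.
So lane 8 = green.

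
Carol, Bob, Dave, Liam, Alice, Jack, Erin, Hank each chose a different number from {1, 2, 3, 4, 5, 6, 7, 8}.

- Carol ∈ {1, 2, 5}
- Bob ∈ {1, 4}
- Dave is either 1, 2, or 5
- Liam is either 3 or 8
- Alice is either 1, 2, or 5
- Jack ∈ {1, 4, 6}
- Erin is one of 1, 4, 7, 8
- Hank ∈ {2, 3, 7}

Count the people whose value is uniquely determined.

2

The 8 variables draw from only 8 values {1, 2, 3, 4, 5, 6, 7, 8}, so each is used; only Jack can be 6, hence Jack = 6.
Carol, Dave, Alice share exactly the 3 values {1, 2, 5}; by pigeonhole those values go to them, so strike 1, 2, 5 from Bob, Erin, Hank.
Bob must be 4 (only option left). Eliminate 4 elsewhere: Erin.
Determined: Bob=4, Jack=6. The other people each still have more than one consistent value. That makes 2.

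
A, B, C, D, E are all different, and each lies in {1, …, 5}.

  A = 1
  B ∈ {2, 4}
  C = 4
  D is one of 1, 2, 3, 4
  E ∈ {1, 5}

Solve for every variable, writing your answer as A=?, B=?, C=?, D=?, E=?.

A has just one choice, so A = 1. Eliminate 1 elsewhere: D, E.
C must be 4 (only option left). Strike 4 from B, D.
That leaves E = 5.
B has just one choice, so B = 2. Remove 2 from D.
D must be 3 (only option left).

A=1, B=2, C=4, D=3, E=5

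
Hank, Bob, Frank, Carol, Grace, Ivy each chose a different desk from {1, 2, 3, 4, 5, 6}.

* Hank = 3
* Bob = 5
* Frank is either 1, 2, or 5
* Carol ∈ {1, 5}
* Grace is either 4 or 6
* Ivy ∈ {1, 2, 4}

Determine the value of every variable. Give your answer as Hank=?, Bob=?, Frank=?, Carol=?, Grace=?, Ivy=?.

Hank must be 3 (only option left).
Bob's domain is down to {5}, so Bob = 5. Eliminate 5 elsewhere: Frank, Carol.
Carol must be 1 (only option left). Remove 1 from Frank, Ivy.
That leaves Frank = 2. Strike 2 from Ivy.
Ivy must be 4 (only option left). Strike 4 from Grace.
Grace must be 6 (only option left).

Hank=3, Bob=5, Frank=2, Carol=1, Grace=6, Ivy=4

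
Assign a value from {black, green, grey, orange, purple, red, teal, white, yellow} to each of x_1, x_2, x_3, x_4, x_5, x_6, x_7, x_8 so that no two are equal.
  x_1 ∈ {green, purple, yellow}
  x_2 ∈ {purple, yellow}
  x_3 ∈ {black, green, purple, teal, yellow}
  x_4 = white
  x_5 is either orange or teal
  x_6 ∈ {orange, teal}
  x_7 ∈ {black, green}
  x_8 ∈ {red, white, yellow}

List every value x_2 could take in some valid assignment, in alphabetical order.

purple, yellow

x_4 must be white (only option left). Remove white from x_8.
The 7 still-open variables together cover exactly {black, green, orange, purple, red, teal, yellow} — 7 values for 7 variables — and red appears only in x_8's list, so x_8 = red.
x_5 and x_6 share exactly the 2 values {orange, teal}; by pigeonhole those values go to them, so strike orange, teal from x_3.
No further eliminations apply; x_2 can still be any of purple, yellow.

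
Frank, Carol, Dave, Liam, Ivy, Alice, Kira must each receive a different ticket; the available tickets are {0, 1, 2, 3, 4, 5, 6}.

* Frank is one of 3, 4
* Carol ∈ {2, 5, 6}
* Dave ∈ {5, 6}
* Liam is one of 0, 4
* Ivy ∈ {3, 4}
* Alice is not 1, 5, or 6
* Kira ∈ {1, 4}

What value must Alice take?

The 7 variables draw from only 7 values {0, 1, 2, 3, 4, 5, 6}, so each is used; only Kira can be 1, hence Kira = 1.
Frank and Ivy share exactly the 2 values {3, 4}; by pigeonhole those values go to them, so strike 3, 4 from Liam, Alice.
Liam's domain is down to {0}, so Liam = 0. Strike 0 from Alice.
So Alice = 2.

2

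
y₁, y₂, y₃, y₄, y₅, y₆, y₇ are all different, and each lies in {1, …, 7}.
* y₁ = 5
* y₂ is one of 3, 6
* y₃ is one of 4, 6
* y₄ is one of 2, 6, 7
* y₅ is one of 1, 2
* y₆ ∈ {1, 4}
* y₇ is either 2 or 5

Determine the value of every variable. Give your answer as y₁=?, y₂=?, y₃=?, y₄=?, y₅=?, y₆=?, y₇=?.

y₁=5, y₂=3, y₃=6, y₄=7, y₅=1, y₆=4, y₇=2

y₁ must be 5 (only option left). Remove 5 from y₇.
y₇ has just one choice, so y₇ = 2. So y₄, y₅ can't be 2.
y₅ has just one choice, so y₅ = 1. Strike 1 from y₆.
y₆'s domain is down to {4}, so y₆ = 4. Remove 4 from y₃.
That leaves y₃ = 6. Eliminate 6 elsewhere: y₂, y₄.
y₄'s domain is down to {7}, so y₄ = 7.
y₂ has just one choice, so y₂ = 3.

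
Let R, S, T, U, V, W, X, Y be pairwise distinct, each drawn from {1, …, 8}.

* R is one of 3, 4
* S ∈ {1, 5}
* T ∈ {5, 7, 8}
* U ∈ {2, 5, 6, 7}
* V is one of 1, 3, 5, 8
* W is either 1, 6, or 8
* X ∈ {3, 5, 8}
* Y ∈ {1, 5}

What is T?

Among the 8 variables, 2 fits only U (and all 8 values in {1, 2, 3, 4, 5, 6, 7, 8} must be used), so U = 2.
The 7 still-open variables draw from only 7 values {1, 3, 4, 5, 6, 7, 8}, so each is used; only R can be 4, hence R = 4.
The 6 still-open variables together cover exactly {1, 3, 5, 6, 7, 8} — 6 values for 6 variables — and 6 appears only in W's list, so W = 6.
The 5 still-open variables draw from only 5 values {1, 3, 5, 7, 8}, so each is used; only T can be 7, hence T = 7.

7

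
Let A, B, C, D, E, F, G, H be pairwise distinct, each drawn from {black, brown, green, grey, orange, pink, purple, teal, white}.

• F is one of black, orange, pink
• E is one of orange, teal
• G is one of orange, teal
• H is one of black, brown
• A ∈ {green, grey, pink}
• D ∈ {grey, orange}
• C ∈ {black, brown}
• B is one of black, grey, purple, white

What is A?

green

C and H between them cover only {black, brown} — a naked pair. Remove those values from B, F.
The 2 variables E and G are confined to {orange, teal}, which locks those values in; drop them from D, F.
That leaves D = grey. Eliminate grey elsewhere: A, B.
F must be pink (only option left). Eliminate pink elsewhere: A.
So A = green.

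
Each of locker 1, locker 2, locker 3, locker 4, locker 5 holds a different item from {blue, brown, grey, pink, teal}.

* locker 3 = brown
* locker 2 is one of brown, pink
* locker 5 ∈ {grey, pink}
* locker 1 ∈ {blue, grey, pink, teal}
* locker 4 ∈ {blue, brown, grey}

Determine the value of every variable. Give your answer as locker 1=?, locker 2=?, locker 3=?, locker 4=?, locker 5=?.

locker 3 must be brown (only option left). Remove brown from locker 2, locker 4.
locker 2 must be pink (only option left). Strike pink from locker 1, locker 5.
locker 5's domain is down to {grey}, so locker 5 = grey. Remove grey from locker 1, locker 4.
locker 4 has just one choice, so locker 4 = blue. Remove blue from locker 1.
locker 1's domain is down to {teal}, so locker 1 = teal.

locker 1=teal, locker 2=pink, locker 3=brown, locker 4=blue, locker 5=grey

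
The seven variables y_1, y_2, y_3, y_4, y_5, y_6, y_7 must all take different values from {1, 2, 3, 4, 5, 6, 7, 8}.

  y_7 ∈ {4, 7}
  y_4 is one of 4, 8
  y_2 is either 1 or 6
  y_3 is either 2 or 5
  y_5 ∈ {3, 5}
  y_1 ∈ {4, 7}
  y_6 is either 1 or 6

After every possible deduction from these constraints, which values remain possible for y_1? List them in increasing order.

y_1 and y_7 between them cover only {4, 7} — a naked pair. Remove those values from y_4.
y_4's domain is down to {8}, so y_4 = 8.
No further eliminations apply; y_1 can still be any of 4, 7.

4, 7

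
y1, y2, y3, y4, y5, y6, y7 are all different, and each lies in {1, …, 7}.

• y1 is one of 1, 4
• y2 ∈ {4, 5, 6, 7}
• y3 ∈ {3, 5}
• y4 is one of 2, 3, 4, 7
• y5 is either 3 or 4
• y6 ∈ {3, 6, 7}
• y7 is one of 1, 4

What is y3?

5

The 7 variables together cover exactly {1, 2, 3, 4, 5, 6, 7} — 7 values for 7 variables — and 2 appears only in y4's list, so y4 = 2.
y1 and y7 share exactly the 2 values {1, 4}; by pigeonhole those values go to them, so strike 1, 4 from y2, y5.
y5 has just one choice, so y5 = 3. Strike 3 from y3, y6.
So y3 = 5.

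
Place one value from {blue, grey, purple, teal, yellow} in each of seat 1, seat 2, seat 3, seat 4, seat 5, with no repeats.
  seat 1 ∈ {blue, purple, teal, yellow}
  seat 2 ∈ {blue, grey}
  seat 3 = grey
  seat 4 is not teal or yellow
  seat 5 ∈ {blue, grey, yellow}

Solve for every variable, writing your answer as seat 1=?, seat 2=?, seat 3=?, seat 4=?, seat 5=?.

seat 3 must be grey (only option left). So seat 2, seat 4, seat 5 can't be grey.
seat 2 has just one choice, so seat 2 = blue. So seat 1, seat 4, seat 5 can't be blue.
seat 4 must be purple (only option left). Strike purple from seat 1.
seat 5 must be yellow (only option left). Remove yellow from seat 1.
seat 1 must be teal (only option left).

seat 1=teal, seat 2=blue, seat 3=grey, seat 4=purple, seat 5=yellow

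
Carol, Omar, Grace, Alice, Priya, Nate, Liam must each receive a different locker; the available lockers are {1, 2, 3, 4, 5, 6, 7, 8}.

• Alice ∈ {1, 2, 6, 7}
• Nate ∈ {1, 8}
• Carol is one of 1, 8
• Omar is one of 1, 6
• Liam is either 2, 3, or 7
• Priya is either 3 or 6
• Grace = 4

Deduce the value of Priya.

Grace's domain is down to {4}, so Grace = 4.
Carol and Nate between them cover only {1, 8} — a naked pair. Remove those values from Omar, Alice.
That leaves Omar = 6. So Alice, Priya can't be 6.
So Priya = 3.

3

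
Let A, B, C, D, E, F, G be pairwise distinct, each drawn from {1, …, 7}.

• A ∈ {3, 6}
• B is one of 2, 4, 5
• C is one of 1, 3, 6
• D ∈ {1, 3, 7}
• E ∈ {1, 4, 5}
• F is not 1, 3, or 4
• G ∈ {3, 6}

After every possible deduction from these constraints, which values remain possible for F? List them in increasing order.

A and G share exactly the 2 values {3, 6}; by pigeonhole those values go to them, so strike 3, 6 from C, D, F.
C has just one choice, so C = 1. Eliminate 1 elsewhere: D, E.
D has just one choice, so D = 7. So F can't be 7.
No further eliminations apply; F can still be any of 2, 5.

2, 5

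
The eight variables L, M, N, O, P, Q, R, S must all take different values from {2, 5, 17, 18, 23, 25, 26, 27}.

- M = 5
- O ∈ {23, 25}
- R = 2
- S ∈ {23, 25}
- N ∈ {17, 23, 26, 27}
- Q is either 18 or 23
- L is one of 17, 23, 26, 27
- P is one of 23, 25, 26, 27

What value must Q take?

M has just one choice, so M = 5.
R's domain is down to {2}, so R = 2.
Among the 6 still-open variables, 18 fits only Q (and all 6 values in {17, 18, 23, 25, 26, 27} must be used), so Q = 18.

18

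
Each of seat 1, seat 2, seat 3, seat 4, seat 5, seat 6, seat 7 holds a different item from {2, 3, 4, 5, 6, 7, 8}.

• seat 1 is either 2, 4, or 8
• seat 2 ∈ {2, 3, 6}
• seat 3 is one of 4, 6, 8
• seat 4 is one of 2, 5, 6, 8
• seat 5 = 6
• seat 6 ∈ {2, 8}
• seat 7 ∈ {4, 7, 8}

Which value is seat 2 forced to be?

3

seat 5's domain is down to {6}, so seat 5 = 6. So seat 2, seat 3, seat 4 can't be 6.
Among the 6 still-open variables, 3 fits only seat 2 (and all 6 values in {2, 3, 4, 5, 7, 8} must be used), so seat 2 = 3.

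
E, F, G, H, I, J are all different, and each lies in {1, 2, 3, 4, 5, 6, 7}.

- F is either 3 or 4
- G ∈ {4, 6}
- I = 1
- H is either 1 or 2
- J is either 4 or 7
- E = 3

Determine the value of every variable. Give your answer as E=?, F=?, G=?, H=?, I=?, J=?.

E's domain is down to {3}, so E = 3. So F can't be 3.
F has just one choice, so F = 4. Remove 4 from G, J.
G's domain is down to {6}, so G = 6.
I has just one choice, so I = 1. So H can't be 1.
J has just one choice, so J = 7.
H must be 2 (only option left).

E=3, F=4, G=6, H=2, I=1, J=7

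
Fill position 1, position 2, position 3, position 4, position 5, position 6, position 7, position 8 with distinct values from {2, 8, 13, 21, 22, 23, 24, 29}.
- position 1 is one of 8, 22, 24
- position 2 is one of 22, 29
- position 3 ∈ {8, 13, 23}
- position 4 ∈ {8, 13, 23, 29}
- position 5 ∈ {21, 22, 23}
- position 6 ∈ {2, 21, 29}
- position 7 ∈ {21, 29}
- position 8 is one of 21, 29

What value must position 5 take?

23

Among the 8 variables, 2 fits only position 6 (and all 8 values in {2, 8, 13, 21, 22, 23, 24, 29} must be used), so position 6 = 2.
The 7 still-open variables draw from only 7 values {8, 13, 21, 22, 23, 24, 29}, so each is used; only position 1 can be 24, hence position 1 = 24.
position 7 and position 8 between them cover only {21, 29} — a naked pair. Remove those values from position 2, position 4, position 5.
position 2 has just one choice, so position 2 = 22. Strike 22 from position 5.
So position 5 = 23.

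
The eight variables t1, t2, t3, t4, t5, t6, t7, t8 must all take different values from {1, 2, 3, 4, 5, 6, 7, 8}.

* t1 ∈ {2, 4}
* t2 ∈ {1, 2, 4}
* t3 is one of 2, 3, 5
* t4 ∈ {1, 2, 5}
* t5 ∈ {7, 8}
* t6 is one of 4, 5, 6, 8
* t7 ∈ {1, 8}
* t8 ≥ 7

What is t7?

The 8 variables draw from only 8 values {1, 2, 3, 4, 5, 6, 7, 8}, so each is used; only t3 can be 3, hence t3 = 3.
The 7 still-open variables draw from only 7 values {1, 2, 4, 5, 6, 7, 8}, so each is used; only t6 can be 6, hence t6 = 6.
The 6 still-open variables together cover exactly {1, 2, 4, 5, 7, 8} — 6 values for 6 variables — and 5 appears only in t4's list, so t4 = 5.
t5 and t8 between them cover only {7, 8} — a naked pair. Remove those values from t7.
So t7 = 1.

1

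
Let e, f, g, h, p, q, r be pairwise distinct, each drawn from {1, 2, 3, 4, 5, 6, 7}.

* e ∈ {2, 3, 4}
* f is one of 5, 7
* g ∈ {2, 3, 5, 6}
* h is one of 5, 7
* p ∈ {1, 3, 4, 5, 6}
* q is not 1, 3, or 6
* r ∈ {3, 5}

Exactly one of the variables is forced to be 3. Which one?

Among the 7 variables, 1 fits only p (and all 7 values in {1, 2, 3, 4, 5, 6, 7} must be used), so p = 1.
Among the 6 still-open variables, 6 fits only g (and all 6 values in {2, 3, 4, 5, 6, 7} must be used), so g = 6.
f and h between them cover only {5, 7} — a naked pair. Remove those values from q, r.
So 3 goes to r.

r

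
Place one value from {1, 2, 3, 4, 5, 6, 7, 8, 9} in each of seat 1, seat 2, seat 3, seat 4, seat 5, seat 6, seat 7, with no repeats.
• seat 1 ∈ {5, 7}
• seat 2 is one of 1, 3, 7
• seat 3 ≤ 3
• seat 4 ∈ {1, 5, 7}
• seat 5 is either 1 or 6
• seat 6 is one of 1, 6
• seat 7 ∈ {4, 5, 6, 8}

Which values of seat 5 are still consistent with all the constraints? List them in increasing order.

1, 6

seat 5 and seat 6 between them cover only {1, 6} — a naked pair. Remove those values from seat 2, seat 3, seat 4, seat 7.
seat 1 and seat 4 share exactly the 2 values {5, 7}; by pigeonhole those values go to them, so strike 5, 7 from seat 2, seat 7.
seat 2 must be 3 (only option left). Remove 3 from seat 3.
seat 3 has just one choice, so seat 3 = 2.
No further eliminations apply; seat 5 can still be any of 1, 6.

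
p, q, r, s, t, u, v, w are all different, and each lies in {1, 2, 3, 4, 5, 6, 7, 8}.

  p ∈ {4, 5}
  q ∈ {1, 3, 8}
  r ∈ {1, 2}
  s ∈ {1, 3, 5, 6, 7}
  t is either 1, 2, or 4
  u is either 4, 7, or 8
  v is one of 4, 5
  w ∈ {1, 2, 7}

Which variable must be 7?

w

Among the 8 variables, 6 fits only s (and all 8 values in {1, 2, 3, 4, 5, 6, 7, 8} must be used), so s = 6.
The 7 still-open variables together cover exactly {1, 2, 3, 4, 5, 7, 8} — 7 values for 7 variables — and 3 appears only in q's list, so q = 3.
Among the 6 still-open variables, 8 fits only u (and all 6 values in {1, 2, 4, 5, 7, 8} must be used), so u = 8.
The 5 still-open variables draw from only 5 values {1, 2, 4, 5, 7}, so each is used; only w can be 7, hence w = 7.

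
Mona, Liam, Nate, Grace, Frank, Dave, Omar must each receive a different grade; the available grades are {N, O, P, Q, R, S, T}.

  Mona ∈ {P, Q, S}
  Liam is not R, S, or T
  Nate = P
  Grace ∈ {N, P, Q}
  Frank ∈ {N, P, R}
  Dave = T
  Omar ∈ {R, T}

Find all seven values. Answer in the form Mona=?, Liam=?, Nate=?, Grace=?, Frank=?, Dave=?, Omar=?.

Nate must be P (only option left). Remove P from Mona, Liam, Grace, Frank.
Dave has just one choice, so Dave = T. So Omar can't be T.
Omar has just one choice, so Omar = R. Eliminate R elsewhere: Frank.
That leaves Frank = N. Strike N from Liam, Grace.
Grace's domain is down to {Q}, so Grace = Q. Remove Q from Mona, Liam.
Mona must be S (only option left).
That leaves Liam = O.

Mona=S, Liam=O, Nate=P, Grace=Q, Frank=N, Dave=T, Omar=R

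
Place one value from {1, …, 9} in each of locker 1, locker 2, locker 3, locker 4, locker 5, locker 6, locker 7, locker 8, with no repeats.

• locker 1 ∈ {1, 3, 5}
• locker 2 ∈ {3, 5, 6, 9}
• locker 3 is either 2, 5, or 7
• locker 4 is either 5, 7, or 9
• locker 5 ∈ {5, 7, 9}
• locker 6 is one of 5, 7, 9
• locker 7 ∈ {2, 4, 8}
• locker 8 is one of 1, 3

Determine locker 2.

6

locker 4, locker 5, locker 6 share exactly the 3 values {5, 7, 9}; by pigeonhole those values go to them, so strike 5, 7, 9 from locker 1, locker 2, locker 3.
That leaves locker 3 = 2. Eliminate 2 elsewhere: locker 7.
locker 1 and locker 8 between them cover only {1, 3} — a naked pair. Remove those values from locker 2.
So locker 2 = 6.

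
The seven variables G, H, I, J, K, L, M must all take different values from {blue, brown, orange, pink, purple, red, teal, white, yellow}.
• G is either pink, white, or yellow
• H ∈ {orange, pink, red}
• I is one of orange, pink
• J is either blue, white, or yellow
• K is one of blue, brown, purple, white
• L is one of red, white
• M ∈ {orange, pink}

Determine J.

blue

I and M share exactly the 2 values {orange, pink}; by pigeonhole those values go to them, so strike orange, pink from G, H.
H must be red (only option left). Strike red from L.
L's domain is down to {white}, so L = white. Strike white from G, J, K.
That leaves G = yellow. Strike yellow from J.
So J = blue.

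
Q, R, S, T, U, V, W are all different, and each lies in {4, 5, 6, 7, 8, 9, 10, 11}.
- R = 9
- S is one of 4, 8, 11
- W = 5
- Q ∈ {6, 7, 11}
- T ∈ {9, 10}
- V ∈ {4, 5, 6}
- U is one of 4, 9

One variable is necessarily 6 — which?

R has just one choice, so R = 9. Remove 9 from T, U.
T's domain is down to {10}, so T = 10.
That leaves U = 4. Remove 4 from S, V.
W's domain is down to {5}, so W = 5. So V can't be 5.
So 6 goes to V.

V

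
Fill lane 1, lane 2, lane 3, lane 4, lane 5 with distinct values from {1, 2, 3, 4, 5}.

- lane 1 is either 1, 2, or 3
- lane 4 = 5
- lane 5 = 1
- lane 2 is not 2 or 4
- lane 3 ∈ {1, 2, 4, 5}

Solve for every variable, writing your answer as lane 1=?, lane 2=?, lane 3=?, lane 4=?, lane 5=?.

lane 1=2, lane 2=3, lane 3=4, lane 4=5, lane 5=1

lane 4 must be 5 (only option left). Remove 5 from lane 2, lane 3.
lane 5 has just one choice, so lane 5 = 1. So lane 1, lane 2, lane 3 can't be 1.
lane 2 has just one choice, so lane 2 = 3. Strike 3 from lane 1.
That leaves lane 1 = 2. So lane 3 can't be 2.
lane 3 has just one choice, so lane 3 = 4.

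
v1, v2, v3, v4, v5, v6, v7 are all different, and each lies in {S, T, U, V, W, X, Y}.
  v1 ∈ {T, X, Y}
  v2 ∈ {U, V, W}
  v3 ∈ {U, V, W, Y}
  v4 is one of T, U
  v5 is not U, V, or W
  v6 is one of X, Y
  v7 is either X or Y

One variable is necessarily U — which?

The 7 variables together cover exactly {S, T, U, V, W, X, Y} — 7 values for 7 variables — and S appears only in v5's list, so v5 = S.
v6 and v7 share exactly the 2 values {X, Y}; by pigeonhole those values go to them, so strike X, Y from v1, v3.
v1 must be T (only option left). Eliminate T elsewhere: v4.
So U goes to v4.

v4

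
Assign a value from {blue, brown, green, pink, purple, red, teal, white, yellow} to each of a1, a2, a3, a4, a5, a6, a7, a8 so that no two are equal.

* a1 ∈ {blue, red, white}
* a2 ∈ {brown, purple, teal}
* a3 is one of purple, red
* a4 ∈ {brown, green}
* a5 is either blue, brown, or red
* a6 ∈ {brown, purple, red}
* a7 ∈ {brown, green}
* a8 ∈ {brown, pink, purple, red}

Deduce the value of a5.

The 8 variables draw from only 8 values {blue, brown, green, pink, purple, red, teal, white}, so each is used; only a8 can be pink, hence a8 = pink.
The 7 still-open variables together cover exactly {blue, brown, green, purple, red, teal, white} — 7 values for 7 variables — and teal appears only in a2's list, so a2 = teal.
The 6 still-open variables together cover exactly {blue, brown, green, purple, red, white} — 6 values for 6 variables — and white appears only in a1's list, so a1 = white.
The 5 still-open variables draw from only 5 values {blue, brown, green, purple, red}, so each is used; only a5 can be blue, hence a5 = blue.

blue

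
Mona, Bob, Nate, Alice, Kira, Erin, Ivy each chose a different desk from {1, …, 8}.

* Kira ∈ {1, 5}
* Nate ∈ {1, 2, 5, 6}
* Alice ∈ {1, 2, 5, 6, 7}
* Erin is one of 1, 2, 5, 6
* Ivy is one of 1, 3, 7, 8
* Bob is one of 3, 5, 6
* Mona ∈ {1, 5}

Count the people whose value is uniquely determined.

Among the 7 variables, 8 fits only Ivy (and all 7 values in {1, 2, 3, 5, 6, 7, 8} must be used), so Ivy = 8.
The 6 still-open variables together cover exactly {1, 2, 3, 5, 6, 7} — 6 values for 6 variables — and 3 appears only in Bob's list, so Bob = 3.
Among the 5 still-open variables, 7 fits only Alice (and all 5 values in {1, 2, 5, 6, 7} must be used), so Alice = 7.
Mona and Kira between them cover only {1, 5} — a naked pair. Remove those values from Nate, Erin.
Determined: Bob=3, Alice=7, Ivy=8. The other people each still have more than one consistent value. That makes 3.

3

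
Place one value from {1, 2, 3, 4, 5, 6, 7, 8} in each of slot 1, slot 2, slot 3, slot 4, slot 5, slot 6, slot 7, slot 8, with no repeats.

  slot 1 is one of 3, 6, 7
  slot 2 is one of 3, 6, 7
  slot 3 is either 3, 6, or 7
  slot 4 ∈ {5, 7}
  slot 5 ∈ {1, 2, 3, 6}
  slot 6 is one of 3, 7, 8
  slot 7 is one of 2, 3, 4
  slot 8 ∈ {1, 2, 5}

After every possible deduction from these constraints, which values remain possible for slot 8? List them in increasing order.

1, 2

The 8 variables draw from only 8 values {1, 2, 3, 4, 5, 6, 7, 8}, so each is used; only slot 7 can be 4, hence slot 7 = 4.
The 7 still-open variables together cover exactly {1, 2, 3, 5, 6, 7, 8} — 7 values for 7 variables — and 8 appears only in slot 6's list, so slot 6 = 8.
slot 1, slot 2, slot 3 share exactly the 3 values {3, 6, 7}; by pigeonhole those values go to them, so strike 3, 6, 7 from slot 4, slot 5.
That leaves slot 4 = 5. So slot 8 can't be 5.
No further eliminations apply; slot 8 can still be any of 1, 2.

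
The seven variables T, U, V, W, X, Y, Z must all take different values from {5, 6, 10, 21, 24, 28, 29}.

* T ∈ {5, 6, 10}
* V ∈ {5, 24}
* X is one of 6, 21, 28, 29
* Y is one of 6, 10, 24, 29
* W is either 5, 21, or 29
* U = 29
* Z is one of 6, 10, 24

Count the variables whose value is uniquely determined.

U has just one choice, so U = 29. Remove 29 from W, X, Y.
The 6 still-open variables draw from only 6 values {5, 6, 10, 21, 24, 28}, so each is used; only X can be 28, hence X = 28.
Among the 5 still-open variables, 21 fits only W (and all 5 values in {5, 6, 10, 21, 24} must be used), so W = 21.
Determined: U=29, W=21, X=28. The other variables each still have more than one consistent value. That makes 3.

3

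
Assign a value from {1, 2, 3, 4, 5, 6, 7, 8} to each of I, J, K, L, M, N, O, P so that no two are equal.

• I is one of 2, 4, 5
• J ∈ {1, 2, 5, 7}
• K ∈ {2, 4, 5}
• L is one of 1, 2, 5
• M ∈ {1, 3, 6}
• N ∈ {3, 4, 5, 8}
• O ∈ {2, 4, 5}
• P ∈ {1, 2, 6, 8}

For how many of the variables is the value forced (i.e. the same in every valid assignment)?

Among the 8 variables, 7 fits only J (and all 8 values in {1, 2, 3, 4, 5, 6, 7, 8} must be used), so J = 7.
I, K, O share exactly the 3 values {2, 4, 5}; by pigeonhole those values go to them, so strike 2, 4, 5 from L, N, P.
L's domain is down to {1}, so L = 1. So M, P can't be 1.
Determined: J=7, L=1. The other variables each still have more than one consistent value. That makes 2.

2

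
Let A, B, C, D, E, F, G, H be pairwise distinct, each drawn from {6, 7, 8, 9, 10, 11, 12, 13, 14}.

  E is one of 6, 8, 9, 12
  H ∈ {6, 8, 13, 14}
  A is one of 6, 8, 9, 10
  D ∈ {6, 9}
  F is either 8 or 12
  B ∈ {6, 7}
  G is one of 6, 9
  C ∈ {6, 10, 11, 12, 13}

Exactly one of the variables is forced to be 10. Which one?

D and G between them cover only {6, 9} — a naked pair. Remove those values from A, B, C, E, H.
That leaves B = 7.
The 2 variables E and F are confined to {8, 12}, which locks those values in; drop them from A, C, H.
So 10 goes to A.

A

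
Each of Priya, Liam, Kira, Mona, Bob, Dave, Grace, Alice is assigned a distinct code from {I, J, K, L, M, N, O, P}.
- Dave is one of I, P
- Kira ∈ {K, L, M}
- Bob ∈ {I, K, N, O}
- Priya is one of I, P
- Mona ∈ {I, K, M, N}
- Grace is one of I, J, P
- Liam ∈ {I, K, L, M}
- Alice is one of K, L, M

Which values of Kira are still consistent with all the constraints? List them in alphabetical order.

K, L, M

The 8 variables together cover exactly {I, J, K, L, M, N, O, P} — 8 values for 8 variables — and J appears only in Grace's list, so Grace = J.
Among the 7 still-open variables, O fits only Bob (and all 7 values in {I, K, L, M, N, O, P} must be used), so Bob = O.
Among the 6 still-open variables, N fits only Mona (and all 6 values in {I, K, L, M, N, P} must be used), so Mona = N.
The 2 variables Priya and Dave are confined to {I, P}, which locks those values in; drop them from Liam.
No further eliminations apply; Kira can still be any of K, L, M.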